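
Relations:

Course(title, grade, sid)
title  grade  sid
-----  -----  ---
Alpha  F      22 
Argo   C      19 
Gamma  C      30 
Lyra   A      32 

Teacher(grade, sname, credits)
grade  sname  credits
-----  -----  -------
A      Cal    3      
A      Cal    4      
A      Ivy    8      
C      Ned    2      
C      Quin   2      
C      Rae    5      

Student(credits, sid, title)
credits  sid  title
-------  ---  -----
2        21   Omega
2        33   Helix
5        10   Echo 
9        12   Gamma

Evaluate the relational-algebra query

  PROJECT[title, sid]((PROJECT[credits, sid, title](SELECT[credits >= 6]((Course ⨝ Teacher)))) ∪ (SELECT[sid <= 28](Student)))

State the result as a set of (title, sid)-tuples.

{(Echo, 10), (Gamma, 12), (Lyra, 32), (Omega, 21)}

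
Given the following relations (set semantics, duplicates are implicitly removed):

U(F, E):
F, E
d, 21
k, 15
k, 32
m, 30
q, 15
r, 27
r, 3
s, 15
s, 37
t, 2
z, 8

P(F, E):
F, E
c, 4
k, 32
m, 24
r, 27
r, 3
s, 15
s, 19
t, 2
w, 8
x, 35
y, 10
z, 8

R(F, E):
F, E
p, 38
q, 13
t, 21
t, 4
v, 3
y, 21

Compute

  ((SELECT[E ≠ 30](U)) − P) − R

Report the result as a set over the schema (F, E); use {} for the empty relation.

σ[E ≠ 30]: keep tuples satisfying E ≠ 30 → {(d, 21), (k, 15), (k, 32), (q, 15), (r, 27), (r, 3), (s, 15), (s, 37), (t, 2), (z, 8)}
Taking the difference: {(d, 21), (k, 15), (q, 15), (s, 37)}
Taking the difference: {(d, 21), (k, 15), (q, 15), (s, 37)}

{(d, 21), (k, 15), (q, 15), (s, 37)}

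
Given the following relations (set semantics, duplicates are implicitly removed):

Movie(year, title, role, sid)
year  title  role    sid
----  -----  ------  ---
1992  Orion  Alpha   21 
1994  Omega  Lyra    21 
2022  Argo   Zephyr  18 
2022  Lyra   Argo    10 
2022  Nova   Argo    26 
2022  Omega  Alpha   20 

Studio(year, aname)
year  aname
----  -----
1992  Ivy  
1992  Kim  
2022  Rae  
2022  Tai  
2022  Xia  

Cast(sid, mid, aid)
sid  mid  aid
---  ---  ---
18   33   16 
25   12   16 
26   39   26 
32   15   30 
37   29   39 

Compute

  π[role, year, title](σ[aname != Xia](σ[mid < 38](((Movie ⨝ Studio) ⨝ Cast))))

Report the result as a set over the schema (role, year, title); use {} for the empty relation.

{(Zephyr, 2022, Argo)}

Joining Movie and Studio on year yields {(1992, Orion, Alpha, 21, Ivy), (1992, Orion, Alpha, 21, Kim), (2022, Argo, Zephyr, 18, Rae), (2022, Argo, Zephyr, 18, Tai), (2022, Argo, Zephyr, 18, Xia), (2022, Lyra, Argo, 10, Rae), (2022, Lyra, Argo, 10, Tai), (2022, Lyra, Argo, 10, Xia), (2022, Nova, Argo, 26, Rae), (2022, Nova, Argo, 26, Tai), (2022, Nova, Argo, 26, Xia), (2022, Omega, Alpha, 20, Rae), (2022, Omega, Alpha, 20, Tai), (2022, Omega, Alpha, 20, Xia)}.
Joining (Movie ⨝ Studio) and Cast on sid yields {(2022, Argo, Zephyr, 18, Rae, 33, 16), (2022, Argo, Zephyr, 18, Tai, 33, 16), (2022, Argo, Zephyr, 18, Xia, 33, 16), (2022, Nova, Argo, 26, Rae, 39, 26), (2022, Nova, Argo, 26, Tai, 39, 26), (2022, Nova, Argo, 26, Xia, 39, 26)}.
Filtering on mid < 38 leaves {(2022, Argo, Zephyr, 18, Rae, 33, 16), (2022, Argo, Zephyr, 18, Tai, 33, 16), (2022, Argo, Zephyr, 18, Xia, 33, 16)}.
Filtering on aname != Xia leaves {(2022, Argo, Zephyr, 18, Rae, 33, 16), (2022, Argo, Zephyr, 18, Tai, 33, 16)}.
Keep only column(s) role, year, title (1 duplicate(s) eliminated): {(Zephyr, 2022, Argo)}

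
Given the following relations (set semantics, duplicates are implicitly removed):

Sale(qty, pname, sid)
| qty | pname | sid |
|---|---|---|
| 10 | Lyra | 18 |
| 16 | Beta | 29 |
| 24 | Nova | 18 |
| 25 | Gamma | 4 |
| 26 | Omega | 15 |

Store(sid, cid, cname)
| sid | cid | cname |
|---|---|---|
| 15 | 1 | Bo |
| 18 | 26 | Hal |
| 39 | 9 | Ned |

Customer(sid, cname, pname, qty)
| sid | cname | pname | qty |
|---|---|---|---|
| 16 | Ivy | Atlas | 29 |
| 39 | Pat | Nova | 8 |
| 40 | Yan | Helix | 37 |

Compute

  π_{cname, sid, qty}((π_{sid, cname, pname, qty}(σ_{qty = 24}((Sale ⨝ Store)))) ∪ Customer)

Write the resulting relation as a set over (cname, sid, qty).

Sale ⋈ Store (natural join on sid): {(10, Lyra, 18, 26, Hal), (24, Nova, 18, 26, Hal), (26, Omega, 15, 1, Bo)}
Selection qty = 24: {(24, Nova, 18, 26, Hal)}
π[sid, cname, pname, qty]: project onto (sid, cname, pname, qty) → {(18, Hal, Nova, 24)}
Taking the union: {(16, Ivy, Atlas, 29), (18, Hal, Nova, 24), (39, Pat, Nova, 8), (40, Yan, Helix, 37)}
π[cname, sid, qty]: project onto (cname, sid, qty) → {(Hal, 18, 24), (Ivy, 16, 29), (Pat, 39, 8), (Yan, 40, 37)}

{(Hal, 18, 24), (Ivy, 16, 29), (Pat, 39, 8), (Yan, 40, 37)}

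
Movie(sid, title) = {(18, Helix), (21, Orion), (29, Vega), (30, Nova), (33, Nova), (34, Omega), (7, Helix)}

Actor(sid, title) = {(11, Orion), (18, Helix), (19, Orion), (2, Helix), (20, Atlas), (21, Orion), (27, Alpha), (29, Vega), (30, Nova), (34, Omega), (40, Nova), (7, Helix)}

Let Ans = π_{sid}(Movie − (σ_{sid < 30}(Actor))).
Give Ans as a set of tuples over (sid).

Apply σ_{sid < 30}; surviving tuples: {(11, Orion), (18, Helix), (19, Orion), (2, Helix), (20, Atlas), (21, Orion), (27, Alpha), (29, Vega), (7, Helix)}
Taking the difference: {(30, Nova), (33, Nova), (34, Omega)}
π[sid]: project onto (sid) → {30, 33, 34}

{30, 33, 34}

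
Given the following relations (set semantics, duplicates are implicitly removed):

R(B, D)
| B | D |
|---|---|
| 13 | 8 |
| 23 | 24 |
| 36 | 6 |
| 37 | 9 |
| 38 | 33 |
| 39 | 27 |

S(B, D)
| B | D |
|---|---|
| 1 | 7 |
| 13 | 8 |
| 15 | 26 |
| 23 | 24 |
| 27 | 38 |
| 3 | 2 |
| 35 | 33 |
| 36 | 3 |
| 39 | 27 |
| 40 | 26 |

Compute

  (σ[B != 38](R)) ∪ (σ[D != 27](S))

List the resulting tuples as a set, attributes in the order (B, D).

{(1, 7), (13, 8), (15, 26), (23, 24), (27, 38), (3, 2), (35, 33), (36, 3), (36, 6), (37, 9), (39, 27), (40, 26)}

Selection B != 38: {(13, 8), (23, 24), (36, 6), (37, 9), (39, 27)}
Selection D != 27: {(1, 7), (13, 8), (15, 26), (23, 24), (27, 38), (3, 2), (35, 33), (36, 3), (40, 26)}
Set union of the two operands is {(1, 7), (13, 8), (15, 26), (23, 24), (27, 38), (3, 2), (35, 33), (36, 3), (36, 6), (37, 9), (39, 27), (40, 26)}.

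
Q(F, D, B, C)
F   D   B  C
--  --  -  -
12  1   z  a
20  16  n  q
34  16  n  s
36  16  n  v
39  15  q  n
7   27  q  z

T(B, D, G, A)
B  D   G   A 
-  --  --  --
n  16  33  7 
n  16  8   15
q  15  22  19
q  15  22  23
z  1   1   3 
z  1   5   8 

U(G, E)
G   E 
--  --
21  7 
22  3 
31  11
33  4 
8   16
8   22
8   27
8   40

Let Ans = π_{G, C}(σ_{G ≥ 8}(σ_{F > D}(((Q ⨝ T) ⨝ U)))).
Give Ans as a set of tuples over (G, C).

{(22, n), (33, q), (33, s), (33, v), (8, q), (8, s), (8, v)}

Joining Q and T on D, B yields {(12, 1, z, a, 1, 3), (12, 1, z, a, 5, 8), (20, 16, n, q, 33, 7), (20, 16, n, q, 8, 15), (34, 16, n, s, 33, 7), (34, 16, n, s, 8, 15), (36, 16, n, v, 33, 7), (36, 16, n, v, 8, 15), (39, 15, q, n, 22, 19), (39, 15, q, n, 22, 23)}.
Joining (Q ⨝ T) and U on G yields {(20, 16, n, q, 33, 7, 4), (20, 16, n, q, 8, 15, 16), (20, 16, n, q, 8, 15, 22), (20, 16, n, q, 8, 15, 27), (20, 16, n, q, 8, 15, 40), (34, 16, n, s, 33, 7, 4), (34, 16, n, s, 8, 15, 16), (34, 16, n, s, 8, 15, 22), (34, 16, n, s, 8, 15, 27), (34, 16, n, s, 8, 15, 40), (36, 16, n, v, 33, 7, 4), (36, 16, n, v, 8, 15, 16), (36, 16, n, v, 8, 15, 22), (36, 16, n, v, 8, 15, 27), (36, 16, n, v, 8, 15, 40), (39, 15, q, n, 22, 19, 3), (39, 15, q, n, 22, 23, 3)}.
Apply σ_{F > D}; surviving tuples: {(20, 16, n, q, 33, 7, 4), (20, 16, n, q, 8, 15, 16), (20, 16, n, q, 8, 15, 22), (20, 16, n, q, 8, 15, 27), (20, 16, n, q, 8, 15, 40), (34, 16, n, s, 33, 7, 4), (34, 16, n, s, 8, 15, 16), (34, 16, n, s, 8, 15, 22), (34, 16, n, s, 8, 15, 27), (34, 16, n, s, 8, 15, 40), (36, 16, n, v, 33, 7, 4), (36, 16, n, v, 8, 15, 16), (36, 16, n, v, 8, 15, 22), (36, 16, n, v, 8, 15, 27), (36, 16, n, v, 8, 15, 40), (39, 15, q, n, 22, 19, 3), (39, 15, q, n, 22, 23, 3)}
Apply σ_{G ≥ 8}; surviving tuples: {(20, 16, n, q, 33, 7, 4), (20, 16, n, q, 8, 15, 16), (20, 16, n, q, 8, 15, 22), (20, 16, n, q, 8, 15, 27), (20, 16, n, q, 8, 15, 40), (34, 16, n, s, 33, 7, 4), (34, 16, n, s, 8, 15, 16), (34, 16, n, s, 8, 15, 22), (34, 16, n, s, 8, 15, 27), (34, 16, n, s, 8, 15, 40), (36, 16, n, v, 33, 7, 4), (36, 16, n, v, 8, 15, 16), (36, 16, n, v, 8, 15, 22), (36, 16, n, v, 8, 15, 27), (36, 16, n, v, 8, 15, 40), (39, 15, q, n, 22, 19, 3), (39, 15, q, n, 22, 23, 3)}
π[G, C]: project onto (G, C) (10 duplicate(s) eliminated) → {(22, n), (33, q), (33, s), (33, v), (8, q), (8, s), (8, v)}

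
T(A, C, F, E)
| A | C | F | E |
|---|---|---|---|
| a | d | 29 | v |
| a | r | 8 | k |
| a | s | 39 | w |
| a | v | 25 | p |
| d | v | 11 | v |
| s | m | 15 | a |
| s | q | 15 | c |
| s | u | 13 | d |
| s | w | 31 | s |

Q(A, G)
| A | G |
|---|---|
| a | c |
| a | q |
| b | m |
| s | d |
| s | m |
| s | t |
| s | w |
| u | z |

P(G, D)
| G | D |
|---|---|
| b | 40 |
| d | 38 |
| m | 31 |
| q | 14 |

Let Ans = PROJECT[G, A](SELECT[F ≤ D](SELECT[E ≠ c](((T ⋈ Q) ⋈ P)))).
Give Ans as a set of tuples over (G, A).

{(d, s), (m, s), (q, a)}

Joining T and Q on A yields {(a, d, 29, v, c), (a, d, 29, v, q), (a, r, 8, k, c), (a, r, 8, k, q), (a, s, 39, w, c), (a, s, 39, w, q), (a, v, 25, p, c), (a, v, 25, p, q), (s, m, 15, a, d), (s, m, 15, a, m), (s, m, 15, a, t), (s, m, 15, a, w), (s, q, 15, c, d), (s, q, 15, c, m), (s, q, 15, c, t), (s, q, 15, c, w), (s, u, 13, d, d), (s, u, 13, d, m), (s, u, 13, d, t), (s, u, 13, d, w), (s, w, 31, s, d), (s, w, 31, s, m), (s, w, 31, s, t), (s, w, 31, s, w)}.
Joining (T ⋈ Q) and P on G yields {(a, d, 29, v, q, 14), (a, r, 8, k, q, 14), (a, s, 39, w, q, 14), (a, v, 25, p, q, 14), (s, m, 15, a, d, 38), (s, m, 15, a, m, 31), (s, q, 15, c, d, 38), (s, q, 15, c, m, 31), (s, u, 13, d, d, 38), (s, u, 13, d, m, 31), (s, w, 31, s, d, 38), (s, w, 31, s, m, 31)}.
Apply σ_{E ≠ c}; surviving tuples: {(a, d, 29, v, q, 14), (a, r, 8, k, q, 14), (a, s, 39, w, q, 14), (a, v, 25, p, q, 14), (s, m, 15, a, d, 38), (s, m, 15, a, m, 31), (s, u, 13, d, d, 38), (s, u, 13, d, m, 31), (s, w, 31, s, d, 38), (s, w, 31, s, m, 31)}
Apply σ_{F ≤ D}; surviving tuples: {(a, r, 8, k, q, 14), (s, m, 15, a, d, 38), (s, m, 15, a, m, 31), (s, u, 13, d, d, 38), (s, u, 13, d, m, 31), (s, w, 31, s, d, 38), (s, w, 31, s, m, 31)}
π[G, A]: project onto (G, A) (4 duplicate(s) eliminated) → {(d, s), (m, s), (q, a)}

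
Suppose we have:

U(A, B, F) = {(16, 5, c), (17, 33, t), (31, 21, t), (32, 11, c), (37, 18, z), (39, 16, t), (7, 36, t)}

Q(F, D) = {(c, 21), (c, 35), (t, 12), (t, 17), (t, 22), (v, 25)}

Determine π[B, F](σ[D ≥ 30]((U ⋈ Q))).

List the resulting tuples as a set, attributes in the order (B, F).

{(11, c), (5, c)}

U ⋈ Q (natural join on F): {(16, 5, c, 21), (16, 5, c, 35), (17, 33, t, 12), (17, 33, t, 17), (17, 33, t, 22), (31, 21, t, 12), (31, 21, t, 17), (31, 21, t, 22), (32, 11, c, 21), (32, 11, c, 35), (39, 16, t, 12), (39, 16, t, 17), (39, 16, t, 22), (7, 36, t, 12), (7, 36, t, 17), (7, 36, t, 22)}
Selection D ≥ 30: {(16, 5, c, 35), (32, 11, c, 35)}
π_{B, F} gives {(11, c), (5, c)}.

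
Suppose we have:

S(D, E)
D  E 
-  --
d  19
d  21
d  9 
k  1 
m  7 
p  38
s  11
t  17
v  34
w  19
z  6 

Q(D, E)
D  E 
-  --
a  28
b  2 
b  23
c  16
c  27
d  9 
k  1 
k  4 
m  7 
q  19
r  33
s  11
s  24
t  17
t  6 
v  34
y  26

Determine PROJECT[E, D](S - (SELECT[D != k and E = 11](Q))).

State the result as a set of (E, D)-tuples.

{(1, k), (17, t), (19, d), (19, w), (21, d), (34, v), (38, p), (6, z), (7, m), (9, d)}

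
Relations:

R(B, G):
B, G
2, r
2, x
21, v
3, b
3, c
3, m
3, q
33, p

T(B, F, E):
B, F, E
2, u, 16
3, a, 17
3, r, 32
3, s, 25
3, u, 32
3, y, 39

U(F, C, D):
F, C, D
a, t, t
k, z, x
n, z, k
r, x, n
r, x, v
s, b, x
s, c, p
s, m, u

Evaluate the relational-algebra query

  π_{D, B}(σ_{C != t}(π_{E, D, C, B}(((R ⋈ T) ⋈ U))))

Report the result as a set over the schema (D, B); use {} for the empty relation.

{(n, 3), (p, 3), (u, 3), (v, 3), (x, 3)}

Natural join on B: {(2, r, u, 16), (2, x, u, 16), (3, b, a, 17), (3, b, r, 32), (3, b, s, 25), (3, b, u, 32), (3, b, y, 39), (3, c, a, 17), (3, c, r, 32), (3, c, s, 25), (3, c, u, 32), (3, c, y, 39), (3, m, a, 17), (3, m, r, 32), (3, m, s, 25), (3, m, u, 32), (3, m, y, 39), (3, q, a, 17), (3, q, r, 32), (3, q, s, 25), (3, q, u, 32), (3, q, y, 39)}
Natural join on F: {(3, b, a, 17, t, t), (3, b, r, 32, x, n), (3, b, r, 32, x, v), (3, b, s, 25, b, x), (3, b, s, 25, c, p), (3, b, s, 25, m, u), (3, c, a, 17, t, t), (3, c, r, 32, x, n), (3, c, r, 32, x, v), (3, c, s, 25, b, x), (3, c, s, 25, c, p), (3, c, s, 25, m, u), (3, m, a, 17, t, t), (3, m, r, 32, x, n), (3, m, r, 32, x, v), (3, m, s, 25, b, x), (3, m, s, 25, c, p), (3, m, s, 25, m, u), (3, q, a, 17, t, t), (3, q, r, 32, x, n), (3, q, r, 32, x, v), (3, q, s, 25, b, x), (3, q, s, 25, c, p), (3, q, s, 25, m, u)}
Projecting to E, D, C, B (18 duplicate(s) eliminated): {(17, t, t, 3), (25, p, c, 3), (25, u, m, 3), (25, x, b, 3), (32, n, x, 3), (32, v, x, 3)}
Selection C != t: {(25, p, c, 3), (25, u, m, 3), (25, x, b, 3), (32, n, x, 3), (32, v, x, 3)}
Projecting to D, B: {(n, 3), (p, 3), (u, 3), (v, 3), (x, 3)}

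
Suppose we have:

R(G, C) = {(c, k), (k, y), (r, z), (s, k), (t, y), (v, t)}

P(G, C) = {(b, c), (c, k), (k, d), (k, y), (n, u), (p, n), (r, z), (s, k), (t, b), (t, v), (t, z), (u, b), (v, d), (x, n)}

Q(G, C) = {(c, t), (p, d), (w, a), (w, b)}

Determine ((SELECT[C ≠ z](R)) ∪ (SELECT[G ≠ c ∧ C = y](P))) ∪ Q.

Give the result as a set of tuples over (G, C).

Filtering on C ≠ z leaves {(c, k), (k, y), (s, k), (t, y), (v, t)}.
Filtering on G ≠ c ∧ C = y leaves {(k, y)}.
Taking the union: {(c, k), (k, y), (s, k), (t, y), (v, t)}
Taking the union: {(c, k), (c, t), (k, y), (p, d), (s, k), (t, y), (v, t), (w, a), (w, b)}

{(c, k), (c, t), (k, y), (p, d), (s, k), (t, y), (v, t), (w, a), (w, b)}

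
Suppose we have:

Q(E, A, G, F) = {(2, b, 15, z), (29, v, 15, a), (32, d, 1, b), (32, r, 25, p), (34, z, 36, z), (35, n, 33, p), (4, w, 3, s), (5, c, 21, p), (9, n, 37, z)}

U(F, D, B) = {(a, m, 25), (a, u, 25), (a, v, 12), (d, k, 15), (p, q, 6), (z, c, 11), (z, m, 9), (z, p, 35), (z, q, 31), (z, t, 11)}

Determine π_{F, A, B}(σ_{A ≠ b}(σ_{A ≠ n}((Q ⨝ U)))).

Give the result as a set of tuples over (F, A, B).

Joining Q and U on F yields {(2, b, 15, z, c, 11), (2, b, 15, z, m, 9), (2, b, 15, z, p, 35), (2, b, 15, z, q, 31), (2, b, 15, z, t, 11), (29, v, 15, a, m, 25), (29, v, 15, a, u, 25), (29, v, 15, a, v, 12), (32, r, 25, p, q, 6), (34, z, 36, z, c, 11), (34, z, 36, z, m, 9), (34, z, 36, z, p, 35), (34, z, 36, z, q, 31), (34, z, 36, z, t, 11), (35, n, 33, p, q, 6), (5, c, 21, p, q, 6), (9, n, 37, z, c, 11), (9, n, 37, z, m, 9), (9, n, 37, z, p, 35), (9, n, 37, z, q, 31), (9, n, 37, z, t, 11)}.
Filtering on A ≠ n leaves {(2, b, 15, z, c, 11), (2, b, 15, z, m, 9), (2, b, 15, z, p, 35), (2, b, 15, z, q, 31), (2, b, 15, z, t, 11), (29, v, 15, a, m, 25), (29, v, 15, a, u, 25), (29, v, 15, a, v, 12), (32, r, 25, p, q, 6), (34, z, 36, z, c, 11), (34, z, 36, z, m, 9), (34, z, 36, z, p, 35), (34, z, 36, z, q, 31), (34, z, 36, z, t, 11), (5, c, 21, p, q, 6)}.
Filtering on A ≠ b leaves {(29, v, 15, a, m, 25), (29, v, 15, a, u, 25), (29, v, 15, a, v, 12), (32, r, 25, p, q, 6), (34, z, 36, z, c, 11), (34, z, 36, z, m, 9), (34, z, 36, z, p, 35), (34, z, 36, z, q, 31), (34, z, 36, z, t, 11), (5, c, 21, p, q, 6)}.
π[F, A, B]: project onto (F, A, B) (2 duplicate(s) eliminated) → {(a, v, 12), (a, v, 25), (p, c, 6), (p, r, 6), (z, z, 11), (z, z, 31), (z, z, 35), (z, z, 9)}

{(a, v, 12), (a, v, 25), (p, c, 6), (p, r, 6), (z, z, 11), (z, z, 31), (z, z, 35), (z, z, 9)}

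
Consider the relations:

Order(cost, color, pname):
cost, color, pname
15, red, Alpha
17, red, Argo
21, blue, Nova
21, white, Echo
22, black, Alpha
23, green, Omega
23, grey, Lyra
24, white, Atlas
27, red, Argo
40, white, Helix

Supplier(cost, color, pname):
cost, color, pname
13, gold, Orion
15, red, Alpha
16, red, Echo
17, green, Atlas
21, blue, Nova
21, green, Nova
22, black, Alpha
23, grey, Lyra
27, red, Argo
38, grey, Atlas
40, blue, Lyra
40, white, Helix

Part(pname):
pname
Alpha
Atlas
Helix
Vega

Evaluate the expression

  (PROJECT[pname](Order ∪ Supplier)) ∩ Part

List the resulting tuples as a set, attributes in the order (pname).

{Alpha, Atlas, Helix}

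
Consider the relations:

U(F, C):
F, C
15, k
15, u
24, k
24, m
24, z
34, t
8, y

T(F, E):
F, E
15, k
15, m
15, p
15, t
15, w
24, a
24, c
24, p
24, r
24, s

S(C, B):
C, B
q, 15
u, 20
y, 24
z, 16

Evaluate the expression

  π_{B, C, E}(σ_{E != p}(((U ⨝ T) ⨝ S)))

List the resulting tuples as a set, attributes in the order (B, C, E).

Natural join on F: {(15, k, k), (15, k, m), (15, k, p), (15, k, t), (15, k, w), (15, u, k), (15, u, m), (15, u, p), (15, u, t), (15, u, w), (24, k, a), (24, k, c), (24, k, p), (24, k, r), (24, k, s), (24, m, a), (24, m, c), (24, m, p), (24, m, r), (24, m, s), (24, z, a), (24, z, c), (24, z, p), (24, z, r), (24, z, s)}
Natural join on C: {(15, u, k, 20), (15, u, m, 20), (15, u, p, 20), (15, u, t, 20), (15, u, w, 20), (24, z, a, 16), (24, z, c, 16), (24, z, p, 16), (24, z, r, 16), (24, z, s, 16)}
Filtering on E != p leaves {(15, u, k, 20), (15, u, m, 20), (15, u, t, 20), (15, u, w, 20), (24, z, a, 16), (24, z, c, 16), (24, z, r, 16), (24, z, s, 16)}.
Keep only column(s) B, C, E: {(16, z, a), (16, z, c), (16, z, r), (16, z, s), (20, u, k), (20, u, m), (20, u, t), (20, u, w)}

{(16, z, a), (16, z, c), (16, z, r), (16, z, s), (20, u, k), (20, u, m), (20, u, t), (20, u, w)}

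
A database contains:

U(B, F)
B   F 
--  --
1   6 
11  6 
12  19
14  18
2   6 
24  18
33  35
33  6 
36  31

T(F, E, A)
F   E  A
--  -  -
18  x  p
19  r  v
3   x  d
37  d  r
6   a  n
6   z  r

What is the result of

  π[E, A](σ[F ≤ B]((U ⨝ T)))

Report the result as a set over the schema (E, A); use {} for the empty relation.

Natural join on F: {(1, 6, a, n), (1, 6, z, r), (11, 6, a, n), (11, 6, z, r), (12, 19, r, v), (14, 18, x, p), (2, 6, a, n), (2, 6, z, r), (24, 18, x, p), (33, 6, a, n), (33, 6, z, r)}
Apply σ_{F ≤ B}; surviving tuples: {(11, 6, a, n), (11, 6, z, r), (24, 18, x, p), (33, 6, a, n), (33, 6, z, r)}
π[E, A]: project onto (E, A) (2 duplicate(s) eliminated) → {(a, n), (x, p), (z, r)}

{(a, n), (x, p), (z, r)}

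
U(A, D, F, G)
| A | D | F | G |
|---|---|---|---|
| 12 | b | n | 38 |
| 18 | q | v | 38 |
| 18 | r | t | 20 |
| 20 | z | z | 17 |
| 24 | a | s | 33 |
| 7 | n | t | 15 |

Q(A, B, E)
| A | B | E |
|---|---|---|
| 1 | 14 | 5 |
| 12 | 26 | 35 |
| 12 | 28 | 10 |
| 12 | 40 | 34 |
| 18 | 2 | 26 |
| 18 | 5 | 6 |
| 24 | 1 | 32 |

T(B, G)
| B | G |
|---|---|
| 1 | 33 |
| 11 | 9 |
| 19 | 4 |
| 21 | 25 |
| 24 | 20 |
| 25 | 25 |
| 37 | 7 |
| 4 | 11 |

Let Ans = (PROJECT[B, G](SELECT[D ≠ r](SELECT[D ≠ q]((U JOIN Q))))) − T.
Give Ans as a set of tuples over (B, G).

{(26, 38), (28, 38), (40, 38)}

Joining U and Q on A yields {(12, b, n, 38, 26, 35), (12, b, n, 38, 28, 10), (12, b, n, 38, 40, 34), (18, q, v, 38, 2, 26), (18, q, v, 38, 5, 6), (18, r, t, 20, 2, 26), (18, r, t, 20, 5, 6), (24, a, s, 33, 1, 32)}.
Selection D ≠ q: {(12, b, n, 38, 26, 35), (12, b, n, 38, 28, 10), (12, b, n, 38, 40, 34), (18, r, t, 20, 2, 26), (18, r, t, 20, 5, 6), (24, a, s, 33, 1, 32)}
Selection D ≠ r: {(12, b, n, 38, 26, 35), (12, b, n, 38, 28, 10), (12, b, n, 38, 40, 34), (24, a, s, 33, 1, 32)}
π[B, G]: project onto (B, G) → {(1, 33), (26, 38), (28, 38), (40, 38)}
Difference: {(1, 33), (26, 38), (28, 38), (40, 38)} with {(1, 33), (11, 9), (19, 4), (21, 25), (24, 20), (25, 25), (37, 7), (4, 11)} → {(26, 38), (28, 38), (40, 38)}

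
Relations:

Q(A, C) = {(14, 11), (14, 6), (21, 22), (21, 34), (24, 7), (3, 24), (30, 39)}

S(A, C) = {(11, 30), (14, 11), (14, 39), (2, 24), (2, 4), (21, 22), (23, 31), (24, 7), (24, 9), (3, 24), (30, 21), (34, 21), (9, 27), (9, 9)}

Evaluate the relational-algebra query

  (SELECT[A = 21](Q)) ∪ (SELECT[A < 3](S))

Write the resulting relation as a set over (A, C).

{(2, 24), (2, 4), (21, 22), (21, 34)}

σ[A = 21]: keep tuples satisfying A = 21 → {(21, 22), (21, 34)}
σ[A < 3]: keep tuples satisfying A < 3 → {(2, 24), (2, 4)}
Taking the union: {(2, 24), (2, 4), (21, 22), (21, 34)}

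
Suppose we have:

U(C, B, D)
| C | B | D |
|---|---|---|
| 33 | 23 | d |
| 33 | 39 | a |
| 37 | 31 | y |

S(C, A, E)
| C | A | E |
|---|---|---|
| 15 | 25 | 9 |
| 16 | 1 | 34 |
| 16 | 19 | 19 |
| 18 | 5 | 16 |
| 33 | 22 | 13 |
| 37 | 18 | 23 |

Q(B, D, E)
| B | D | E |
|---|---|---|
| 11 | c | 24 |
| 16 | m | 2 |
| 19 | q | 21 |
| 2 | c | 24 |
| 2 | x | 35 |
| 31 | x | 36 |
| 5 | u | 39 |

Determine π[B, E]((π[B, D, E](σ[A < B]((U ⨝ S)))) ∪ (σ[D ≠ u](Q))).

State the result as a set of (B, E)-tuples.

{(11, 24), (16, 2), (19, 21), (2, 24), (2, 35), (23, 13), (31, 23), (31, 36), (39, 13)}

U ⋈ S (natural join on C): {(33, 23, d, 22, 13), (33, 39, a, 22, 13), (37, 31, y, 18, 23)}
Filtering on A < B leaves {(33, 23, d, 22, 13), (33, 39, a, 22, 13), (37, 31, y, 18, 23)}.
π[B, D, E]: project onto (B, D, E) → {(23, d, 13), (31, y, 23), (39, a, 13)}
Filtering on D ≠ u leaves {(11, c, 24), (16, m, 2), (19, q, 21), (2, c, 24), (2, x, 35), (31, x, 36)}.
Set union of the two operands is {(11, c, 24), (16, m, 2), (19, q, 21), (2, c, 24), (2, x, 35), (23, d, 13), (31, x, 36), (31, y, 23), (39, a, 13)}.
π[B, E]: project onto (B, E) → {(11, 24), (16, 2), (19, 21), (2, 24), (2, 35), (23, 13), (31, 23), (31, 36), (39, 13)}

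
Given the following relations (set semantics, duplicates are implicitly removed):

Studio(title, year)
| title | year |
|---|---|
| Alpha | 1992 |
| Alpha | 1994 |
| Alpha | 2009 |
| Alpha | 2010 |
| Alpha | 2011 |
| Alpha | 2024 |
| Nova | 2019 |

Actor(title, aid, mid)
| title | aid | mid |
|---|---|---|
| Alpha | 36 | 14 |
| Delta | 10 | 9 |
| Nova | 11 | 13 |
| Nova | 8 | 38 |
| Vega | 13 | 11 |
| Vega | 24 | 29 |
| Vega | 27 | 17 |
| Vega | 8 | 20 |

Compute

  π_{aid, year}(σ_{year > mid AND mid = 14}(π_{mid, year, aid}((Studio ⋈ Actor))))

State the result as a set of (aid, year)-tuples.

{(36, 1992), (36, 1994), (36, 2009), (36, 2010), (36, 2011), (36, 2024)}

Joining Studio and Actor on title yields {(Alpha, 1992, 36, 14), (Alpha, 1994, 36, 14), (Alpha, 2009, 36, 14), (Alpha, 2010, 36, 14), (Alpha, 2011, 36, 14), (Alpha, 2024, 36, 14), (Nova, 2019, 11, 13), (Nova, 2019, 8, 38)}.
π[mid, year, aid]: project onto (mid, year, aid) → {(13, 2019, 11), (14, 1992, 36), (14, 1994, 36), (14, 2009, 36), (14, 2010, 36), (14, 2011, 36), (14, 2024, 36), (38, 2019, 8)}
Apply σ_{year > mid AND mid = 14}; surviving tuples: {(14, 1992, 36), (14, 1994, 36), (14, 2009, 36), (14, 2010, 36), (14, 2011, 36), (14, 2024, 36)}
π[aid, year]: project onto (aid, year) → {(36, 1992), (36, 1994), (36, 2009), (36, 2010), (36, 2011), (36, 2024)}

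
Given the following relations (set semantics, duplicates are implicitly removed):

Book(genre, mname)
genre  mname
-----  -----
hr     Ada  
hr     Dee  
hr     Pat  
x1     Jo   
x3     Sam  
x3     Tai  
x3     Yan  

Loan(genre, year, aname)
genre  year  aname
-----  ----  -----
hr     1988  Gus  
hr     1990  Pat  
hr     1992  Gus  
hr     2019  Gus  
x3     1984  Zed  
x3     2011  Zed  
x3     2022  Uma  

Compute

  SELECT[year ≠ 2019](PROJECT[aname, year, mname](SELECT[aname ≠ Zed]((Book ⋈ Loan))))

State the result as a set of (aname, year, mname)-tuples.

Joining Book and Loan on genre yields {(hr, Ada, 1988, Gus), (hr, Ada, 1990, Pat), (hr, Ada, 1992, Gus), (hr, Ada, 2019, Gus), (hr, Dee, 1988, Gus), (hr, Dee, 1990, Pat), (hr, Dee, 1992, Gus), (hr, Dee, 2019, Gus), (hr, Pat, 1988, Gus), (hr, Pat, 1990, Pat), (hr, Pat, 1992, Gus), (hr, Pat, 2019, Gus), (x3, Sam, 1984, Zed), (x3, Sam, 2011, Zed), (x3, Sam, 2022, Uma), (x3, Tai, 1984, Zed), (x3, Tai, 2011, Zed), (x3, Tai, 2022, Uma), (x3, Yan, 1984, Zed), (x3, Yan, 2011, Zed), (x3, Yan, 2022, Uma)}.
σ[aname ≠ Zed]: keep tuples satisfying aname ≠ Zed → {(hr, Ada, 1988, Gus), (hr, Ada, 1990, Pat), (hr, Ada, 1992, Gus), (hr, Ada, 2019, Gus), (hr, Dee, 1988, Gus), (hr, Dee, 1990, Pat), (hr, Dee, 1992, Gus), (hr, Dee, 2019, Gus), (hr, Pat, 1988, Gus), (hr, Pat, 1990, Pat), (hr, Pat, 1992, Gus), (hr, Pat, 2019, Gus), (x3, Sam, 2022, Uma), (x3, Tai, 2022, Uma), (x3, Yan, 2022, Uma)}
π_{aname, year, mname} gives {(Gus, 1988, Ada), (Gus, 1988, Dee), (Gus, 1988, Pat), (Gus, 1992, Ada), (Gus, 1992, Dee), (Gus, 1992, Pat), (Gus, 2019, Ada), (Gus, 2019, Dee), (Gus, 2019, Pat), (Pat, 1990, Ada), (Pat, 1990, Dee), (Pat, 1990, Pat), (Uma, 2022, Sam), (Uma, 2022, Tai), (Uma, 2022, Yan)}.
σ[year ≠ 2019]: keep tuples satisfying year ≠ 2019 → {(Gus, 1988, Ada), (Gus, 1988, Dee), (Gus, 1988, Pat), (Gus, 1992, Ada), (Gus, 1992, Dee), (Gus, 1992, Pat), (Pat, 1990, Ada), (Pat, 1990, Dee), (Pat, 1990, Pat), (Uma, 2022, Sam), (Uma, 2022, Tai), (Uma, 2022, Yan)}

{(Gus, 1988, Ada), (Gus, 1988, Dee), (Gus, 1988, Pat), (Gus, 1992, Ada), (Gus, 1992, Dee), (Gus, 1992, Pat), (Pat, 1990, Ada), (Pat, 1990, Dee), (Pat, 1990, Pat), (Uma, 2022, Sam), (Uma, 2022, Tai), (Uma, 2022, Yan)}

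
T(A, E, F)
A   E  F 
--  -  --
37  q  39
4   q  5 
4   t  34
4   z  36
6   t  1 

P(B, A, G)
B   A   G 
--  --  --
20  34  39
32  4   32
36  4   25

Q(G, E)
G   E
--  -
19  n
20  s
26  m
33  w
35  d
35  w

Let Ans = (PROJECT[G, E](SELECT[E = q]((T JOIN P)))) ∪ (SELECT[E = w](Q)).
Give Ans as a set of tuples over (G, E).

{(25, q), (32, q), (33, w), (35, w)}

T ⋈ P (natural join on A): {(4, q, 5, 32, 32), (4, q, 5, 36, 25), (4, t, 34, 32, 32), (4, t, 34, 36, 25), (4, z, 36, 32, 32), (4, z, 36, 36, 25)}
Apply σ_{E = q}; surviving tuples: {(4, q, 5, 32, 32), (4, q, 5, 36, 25)}
Keep only column(s) G, E: {(25, q), (32, q)}
Apply σ_{E = w}; surviving tuples: {(33, w), (35, w)}
Union: {(25, q), (32, q)} with {(33, w), (35, w)} → {(25, q), (32, q), (33, w), (35, w)}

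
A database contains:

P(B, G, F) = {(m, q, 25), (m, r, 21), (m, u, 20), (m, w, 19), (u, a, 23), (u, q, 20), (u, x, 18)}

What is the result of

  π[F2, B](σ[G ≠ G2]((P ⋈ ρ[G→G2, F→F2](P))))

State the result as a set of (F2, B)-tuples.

ρ[G→G2, F→F2]: schema becomes (B, G2, F2); tuples unchanged.
P ⋈ ρ[G→G2, F→F2](P) (natural join on B): {(m, q, 25, q, 25), (m, q, 25, r, 21), (m, q, 25, u, 20), (m, q, 25, w, 19), (m, r, 21, q, 25), (m, r, 21, r, 21), (m, r, 21, u, 20), (m, r, 21, w, 19), (m, u, 20, q, 25), (m, u, 20, r, 21), (m, u, 20, u, 20), (m, u, 20, w, 19), (m, w, 19, q, 25), (m, w, 19, r, 21), (m, w, 19, u, 20), (m, w, 19, w, 19), (u, a, 23, a, 23), (u, a, 23, q, 20), (u, a, 23, x, 18), (u, q, 20, a, 23), (u, q, 20, q, 20), (u, q, 20, x, 18), (u, x, 18, a, 23), (u, x, 18, q, 20), (u, x, 18, x, 18)}
σ[G ≠ G2]: keep tuples satisfying G ≠ G2 → {(m, q, 25, r, 21), (m, q, 25, u, 20), (m, q, 25, w, 19), (m, r, 21, q, 25), (m, r, 21, u, 20), (m, r, 21, w, 19), (m, u, 20, q, 25), (m, u, 20, r, 21), (m, u, 20, w, 19), (m, w, 19, q, 25), (m, w, 19, r, 21), (m, w, 19, u, 20), (u, a, 23, q, 20), (u, a, 23, x, 18), (u, q, 20, a, 23), (u, q, 20, x, 18), (u, x, 18, a, 23), (u, x, 18, q, 20)}
π_{F2, B} gives {(18, u), (19, m), (20, m), (20, u), (21, m), (23, u), (25, m)} (11 duplicate(s) eliminated).

{(18, u), (19, m), (20, m), (20, u), (21, m), (23, u), (25, m)}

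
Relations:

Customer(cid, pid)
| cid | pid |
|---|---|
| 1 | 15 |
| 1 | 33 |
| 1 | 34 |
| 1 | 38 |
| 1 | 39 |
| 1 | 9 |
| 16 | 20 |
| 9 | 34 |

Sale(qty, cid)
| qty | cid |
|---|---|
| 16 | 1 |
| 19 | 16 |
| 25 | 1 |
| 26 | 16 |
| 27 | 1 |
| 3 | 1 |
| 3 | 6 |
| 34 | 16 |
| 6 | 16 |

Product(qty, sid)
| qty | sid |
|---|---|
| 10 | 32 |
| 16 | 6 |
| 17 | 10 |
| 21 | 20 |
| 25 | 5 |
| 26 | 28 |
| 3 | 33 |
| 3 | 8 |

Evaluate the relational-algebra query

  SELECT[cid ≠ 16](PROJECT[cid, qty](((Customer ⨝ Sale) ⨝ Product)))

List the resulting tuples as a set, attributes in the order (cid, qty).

{(1, 16), (1, 25), (1, 3)}

Natural join on cid: {(1, 15, 16), (1, 15, 25), (1, 15, 27), (1, 15, 3), (1, 33, 16), (1, 33, 25), (1, 33, 27), (1, 33, 3), (1, 34, 16), (1, 34, 25), (1, 34, 27), (1, 34, 3), (1, 38, 16), (1, 38, 25), (1, 38, 27), (1, 38, 3), (1, 39, 16), (1, 39, 25), (1, 39, 27), (1, 39, 3), (1, 9, 16), (1, 9, 25), (1, 9, 27), (1, 9, 3), (16, 20, 19), (16, 20, 26), (16, 20, 34), (16, 20, 6)}
Natural join on qty: {(1, 15, 16, 6), (1, 15, 25, 5), (1, 15, 3, 33), (1, 15, 3, 8), (1, 33, 16, 6), (1, 33, 25, 5), (1, 33, 3, 33), (1, 33, 3, 8), (1, 34, 16, 6), (1, 34, 25, 5), (1, 34, 3, 33), (1, 34, 3, 8), (1, 38, 16, 6), (1, 38, 25, 5), (1, 38, 3, 33), (1, 38, 3, 8), (1, 39, 16, 6), (1, 39, 25, 5), (1, 39, 3, 33), (1, 39, 3, 8), (1, 9, 16, 6), (1, 9, 25, 5), (1, 9, 3, 33), (1, 9, 3, 8), (16, 20, 26, 28)}
Projecting to cid, qty (21 duplicate(s) eliminated): {(1, 16), (1, 25), (1, 3), (16, 26)}
Apply σ_{cid ≠ 16}; surviving tuples: {(1, 16), (1, 25), (1, 3)}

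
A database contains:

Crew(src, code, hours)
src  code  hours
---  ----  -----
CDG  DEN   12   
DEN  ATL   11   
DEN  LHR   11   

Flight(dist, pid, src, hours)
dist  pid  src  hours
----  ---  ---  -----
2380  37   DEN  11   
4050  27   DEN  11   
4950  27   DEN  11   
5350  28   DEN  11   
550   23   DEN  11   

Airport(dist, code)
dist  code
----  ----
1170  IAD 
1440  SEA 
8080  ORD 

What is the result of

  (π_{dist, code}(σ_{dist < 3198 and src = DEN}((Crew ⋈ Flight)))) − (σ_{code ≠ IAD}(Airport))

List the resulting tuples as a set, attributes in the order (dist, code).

Natural join on src, hours: {(DEN, ATL, 11, 2380, 37), (DEN, ATL, 11, 4050, 27), (DEN, ATL, 11, 4950, 27), (DEN, ATL, 11, 5350, 28), (DEN, ATL, 11, 550, 23), (DEN, LHR, 11, 2380, 37), (DEN, LHR, 11, 4050, 27), (DEN, LHR, 11, 4950, 27), (DEN, LHR, 11, 5350, 28), (DEN, LHR, 11, 550, 23)}
Selection dist < 3198 and src = DEN: {(DEN, ATL, 11, 2380, 37), (DEN, ATL, 11, 550, 23), (DEN, LHR, 11, 2380, 37), (DEN, LHR, 11, 550, 23)}
Projecting to dist, code: {(2380, ATL), (2380, LHR), (550, ATL), (550, LHR)}
Selection code ≠ IAD: {(1440, SEA), (8080, ORD)}
Difference: {(2380, ATL), (2380, LHR), (550, ATL), (550, LHR)} with {(1440, SEA), (8080, ORD)} → {(2380, ATL), (2380, LHR), (550, ATL), (550, LHR)}

{(2380, ATL), (2380, LHR), (550, ATL), (550, LHR)}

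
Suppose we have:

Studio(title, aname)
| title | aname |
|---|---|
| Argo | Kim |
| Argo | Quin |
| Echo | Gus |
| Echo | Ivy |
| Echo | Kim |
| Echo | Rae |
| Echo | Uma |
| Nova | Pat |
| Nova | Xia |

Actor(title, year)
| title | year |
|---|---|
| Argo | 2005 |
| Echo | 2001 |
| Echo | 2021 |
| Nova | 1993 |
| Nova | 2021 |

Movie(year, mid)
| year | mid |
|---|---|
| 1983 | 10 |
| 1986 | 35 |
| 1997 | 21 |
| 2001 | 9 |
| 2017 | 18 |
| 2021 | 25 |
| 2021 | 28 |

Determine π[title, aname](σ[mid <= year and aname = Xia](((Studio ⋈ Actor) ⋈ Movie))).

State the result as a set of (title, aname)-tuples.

{(Nova, Xia)}

Joining Studio and Actor on title yields {(Argo, Kim, 2005), (Argo, Quin, 2005), (Echo, Gus, 2001), (Echo, Gus, 2021), (Echo, Ivy, 2001), (Echo, Ivy, 2021), (Echo, Kim, 2001), (Echo, Kim, 2021), (Echo, Rae, 2001), (Echo, Rae, 2021), (Echo, Uma, 2001), (Echo, Uma, 2021), (Nova, Pat, 1993), (Nova, Pat, 2021), (Nova, Xia, 1993), (Nova, Xia, 2021)}.
Joining (Studio ⋈ Actor) and Movie on year yields {(Echo, Gus, 2001, 9), (Echo, Gus, 2021, 25), (Echo, Gus, 2021, 28), (Echo, Ivy, 2001, 9), (Echo, Ivy, 2021, 25), (Echo, Ivy, 2021, 28), (Echo, Kim, 2001, 9), (Echo, Kim, 2021, 25), (Echo, Kim, 2021, 28), (Echo, Rae, 2001, 9), (Echo, Rae, 2021, 25), (Echo, Rae, 2021, 28), (Echo, Uma, 2001, 9), (Echo, Uma, 2021, 25), (Echo, Uma, 2021, 28), (Nova, Pat, 2021, 25), (Nova, Pat, 2021, 28), (Nova, Xia, 2021, 25), (Nova, Xia, 2021, 28)}.
Selection mid <= year and aname = Xia: {(Nova, Xia, 2021, 25), (Nova, Xia, 2021, 28)}
Keep only column(s) title, aname (1 duplicate(s) eliminated): {(Nova, Xia)}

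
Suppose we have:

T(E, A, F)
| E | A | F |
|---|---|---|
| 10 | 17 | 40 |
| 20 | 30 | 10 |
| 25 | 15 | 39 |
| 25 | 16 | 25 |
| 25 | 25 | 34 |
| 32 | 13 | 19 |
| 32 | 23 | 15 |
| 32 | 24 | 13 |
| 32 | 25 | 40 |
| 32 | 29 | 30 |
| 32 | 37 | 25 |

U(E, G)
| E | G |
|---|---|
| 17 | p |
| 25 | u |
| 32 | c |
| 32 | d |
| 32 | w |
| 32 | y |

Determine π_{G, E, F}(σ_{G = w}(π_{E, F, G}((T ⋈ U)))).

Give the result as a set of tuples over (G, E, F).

Natural join on E: {(25, 15, 39, u), (25, 16, 25, u), (25, 25, 34, u), (32, 13, 19, c), (32, 13, 19, d), (32, 13, 19, w), (32, 13, 19, y), (32, 23, 15, c), (32, 23, 15, d), (32, 23, 15, w), (32, 23, 15, y), (32, 24, 13, c), (32, 24, 13, d), (32, 24, 13, w), (32, 24, 13, y), (32, 25, 40, c), (32, 25, 40, d), (32, 25, 40, w), (32, 25, 40, y), (32, 29, 30, c), (32, 29, 30, d), (32, 29, 30, w), (32, 29, 30, y), (32, 37, 25, c), (32, 37, 25, d), (32, 37, 25, w), (32, 37, 25, y)}
Keep only column(s) E, F, G: {(25, 25, u), (25, 34, u), (25, 39, u), (32, 13, c), (32, 13, d), (32, 13, w), (32, 13, y), (32, 15, c), (32, 15, d), (32, 15, w), (32, 15, y), (32, 19, c), (32, 19, d), (32, 19, w), (32, 19, y), (32, 25, c), (32, 25, d), (32, 25, w), (32, 25, y), (32, 30, c), (32, 30, d), (32, 30, w), (32, 30, y), (32, 40, c), (32, 40, d), (32, 40, w), (32, 40, y)}
Filtering on G = w leaves {(32, 13, w), (32, 15, w), (32, 19, w), (32, 25, w), (32, 30, w), (32, 40, w)}.
Keep only column(s) G, E, F: {(w, 32, 13), (w, 32, 15), (w, 32, 19), (w, 32, 25), (w, 32, 30), (w, 32, 40)}

{(w, 32, 13), (w, 32, 15), (w, 32, 19), (w, 32, 25), (w, 32, 30), (w, 32, 40)}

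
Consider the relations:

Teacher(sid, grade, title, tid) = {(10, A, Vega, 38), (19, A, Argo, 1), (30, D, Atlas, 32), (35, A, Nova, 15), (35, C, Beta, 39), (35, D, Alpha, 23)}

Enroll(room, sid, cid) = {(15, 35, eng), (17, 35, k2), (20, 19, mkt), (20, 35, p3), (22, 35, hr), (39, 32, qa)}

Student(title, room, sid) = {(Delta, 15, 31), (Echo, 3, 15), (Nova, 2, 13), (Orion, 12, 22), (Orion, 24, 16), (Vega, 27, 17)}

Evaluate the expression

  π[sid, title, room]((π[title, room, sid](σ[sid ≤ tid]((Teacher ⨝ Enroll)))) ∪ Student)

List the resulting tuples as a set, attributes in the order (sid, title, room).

{(13, Nova, 2), (15, Echo, 3), (16, Orion, 24), (17, Vega, 27), (22, Orion, 12), (31, Delta, 15), (35, Beta, 15), (35, Beta, 17), (35, Beta, 20), (35, Beta, 22)}

Teacher ⋈ Enroll (natural join on sid): {(19, A, Argo, 1, 20, mkt), (35, A, Nova, 15, 15, eng), (35, A, Nova, 15, 17, k2), (35, A, Nova, 15, 20, p3), (35, A, Nova, 15, 22, hr), (35, C, Beta, 39, 15, eng), (35, C, Beta, 39, 17, k2), (35, C, Beta, 39, 20, p3), (35, C, Beta, 39, 22, hr), (35, D, Alpha, 23, 15, eng), (35, D, Alpha, 23, 17, k2), (35, D, Alpha, 23, 20, p3), (35, D, Alpha, 23, 22, hr)}
Selection sid ≤ tid: {(35, C, Beta, 39, 15, eng), (35, C, Beta, 39, 17, k2), (35, C, Beta, 39, 20, p3), (35, C, Beta, 39, 22, hr)}
Projecting to title, room, sid: {(Beta, 15, 35), (Beta, 17, 35), (Beta, 20, 35), (Beta, 22, 35)}
Taking the union: {(Beta, 15, 35), (Beta, 17, 35), (Beta, 20, 35), (Beta, 22, 35), (Delta, 15, 31), (Echo, 3, 15), (Nova, 2, 13), (Orion, 12, 22), (Orion, 24, 16), (Vega, 27, 17)}
Projecting to sid, title, room: {(13, Nova, 2), (15, Echo, 3), (16, Orion, 24), (17, Vega, 27), (22, Orion, 12), (31, Delta, 15), (35, Beta, 15), (35, Beta, 17), (35, Beta, 20), (35, Beta, 22)}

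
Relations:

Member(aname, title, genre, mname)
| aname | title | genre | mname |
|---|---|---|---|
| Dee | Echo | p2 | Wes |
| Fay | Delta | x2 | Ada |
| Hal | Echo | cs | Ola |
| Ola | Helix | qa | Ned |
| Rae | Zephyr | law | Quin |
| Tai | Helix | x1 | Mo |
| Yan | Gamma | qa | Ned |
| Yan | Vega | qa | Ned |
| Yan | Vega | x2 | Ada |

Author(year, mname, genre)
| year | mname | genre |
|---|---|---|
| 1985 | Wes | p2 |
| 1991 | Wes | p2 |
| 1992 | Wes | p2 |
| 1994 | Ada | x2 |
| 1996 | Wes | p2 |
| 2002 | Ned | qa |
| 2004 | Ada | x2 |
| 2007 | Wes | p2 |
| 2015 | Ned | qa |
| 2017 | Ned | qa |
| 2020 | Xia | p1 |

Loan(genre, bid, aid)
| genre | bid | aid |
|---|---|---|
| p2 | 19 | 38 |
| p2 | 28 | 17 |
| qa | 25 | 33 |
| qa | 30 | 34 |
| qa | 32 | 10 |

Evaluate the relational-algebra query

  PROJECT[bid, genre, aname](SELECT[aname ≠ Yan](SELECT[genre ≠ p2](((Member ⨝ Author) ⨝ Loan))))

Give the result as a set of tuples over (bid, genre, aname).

{(25, qa, Ola), (30, qa, Ola), (32, qa, Ola)}

Natural join on genre, mname: {(Dee, Echo, p2, Wes, 1985), (Dee, Echo, p2, Wes, 1991), (Dee, Echo, p2, Wes, 1992), (Dee, Echo, p2, Wes, 1996), (Dee, Echo, p2, Wes, 2007), (Fay, Delta, x2, Ada, 1994), (Fay, Delta, x2, Ada, 2004), (Ola, Helix, qa, Ned, 2002), (Ola, Helix, qa, Ned, 2015), (Ola, Helix, qa, Ned, 2017), (Yan, Gamma, qa, Ned, 2002), (Yan, Gamma, qa, Ned, 2015), (Yan, Gamma, qa, Ned, 2017), (Yan, Vega, qa, Ned, 2002), (Yan, Vega, qa, Ned, 2015), (Yan, Vega, qa, Ned, 2017), (Yan, Vega, x2, Ada, 1994), (Yan, Vega, x2, Ada, 2004)}
Natural join on genre: {(Dee, Echo, p2, Wes, 1985, 19, 38), (Dee, Echo, p2, Wes, 1985, 28, 17), (Dee, Echo, p2, Wes, 1991, 19, 38), (Dee, Echo, p2, Wes, 1991, 28, 17), (Dee, Echo, p2, Wes, 1992, 19, 38), (Dee, Echo, p2, Wes, 1992, 28, 17), (Dee, Echo, p2, Wes, 1996, 19, 38), (Dee, Echo, p2, Wes, 1996, 28, 17), (Dee, Echo, p2, Wes, 2007, 19, 38), (Dee, Echo, p2, Wes, 2007, 28, 17), (Ola, Helix, qa, Ned, 2002, 25, 33), (Ola, Helix, qa, Ned, 2002, 30, 34), (Ola, Helix, qa, Ned, 2002, 32, 10), (Ola, Helix, qa, Ned, 2015, 25, 33), (Ola, Helix, qa, Ned, 2015, 30, 34), (Ola, Helix, qa, Ned, 2015, 32, 10), (Ola, Helix, qa, Ned, 2017, 25, 33), (Ola, Helix, qa, Ned, 2017, 30, 34), (Ola, Helix, qa, Ned, 2017, 32, 10), (Yan, Gamma, qa, Ned, 2002, 25, 33), (Yan, Gamma, qa, Ned, 2002, 30, 34), (Yan, Gamma, qa, Ned, 2002, 32, 10), (Yan, Gamma, qa, Ned, 2015, 25, 33), (Yan, Gamma, qa, Ned, 2015, 30, 34), (Yan, Gamma, qa, Ned, 2015, 32, 10), (Yan, Gamma, qa, Ned, 2017, 25, 33), (Yan, Gamma, qa, Ned, 2017, 30, 34), (Yan, Gamma, qa, Ned, 2017, 32, 10), (Yan, Vega, qa, Ned, 2002, 25, 33), (Yan, Vega, qa, Ned, 2002, 30, 34), (Yan, Vega, qa, Ned, 2002, 32, 10), (Yan, Vega, qa, Ned, 2015, 25, 33), (Yan, Vega, qa, Ned, 2015, 30, 34), (Yan, Vega, qa, Ned, 2015, 32, 10), (Yan, Vega, qa, Ned, 2017, 25, 33), (Yan, Vega, qa, Ned, 2017, 30, 34), (Yan, Vega, qa, Ned, 2017, 32, 10)}
Apply σ_{genre ≠ p2}; surviving tuples: {(Ola, Helix, qa, Ned, 2002, 25, 33), (Ola, Helix, qa, Ned, 2002, 30, 34), (Ola, Helix, qa, Ned, 2002, 32, 10), (Ola, Helix, qa, Ned, 2015, 25, 33), (Ola, Helix, qa, Ned, 2015, 30, 34), (Ola, Helix, qa, Ned, 2015, 32, 10), (Ola, Helix, qa, Ned, 2017, 25, 33), (Ola, Helix, qa, Ned, 2017, 30, 34), (Ola, Helix, qa, Ned, 2017, 32, 10), (Yan, Gamma, qa, Ned, 2002, 25, 33), (Yan, Gamma, qa, Ned, 2002, 30, 34), (Yan, Gamma, qa, Ned, 2002, 32, 10), (Yan, Gamma, qa, Ned, 2015, 25, 33), (Yan, Gamma, qa, Ned, 2015, 30, 34), (Yan, Gamma, qa, Ned, 2015, 32, 10), (Yan, Gamma, qa, Ned, 2017, 25, 33), (Yan, Gamma, qa, Ned, 2017, 30, 34), (Yan, Gamma, qa, Ned, 2017, 32, 10), (Yan, Vega, qa, Ned, 2002, 25, 33), (Yan, Vega, qa, Ned, 2002, 30, 34), (Yan, Vega, qa, Ned, 2002, 32, 10), (Yan, Vega, qa, Ned, 2015, 25, 33), (Yan, Vega, qa, Ned, 2015, 30, 34), (Yan, Vega, qa, Ned, 2015, 32, 10), (Yan, Vega, qa, Ned, 2017, 25, 33), (Yan, Vega, qa, Ned, 2017, 30, 34), (Yan, Vega, qa, Ned, 2017, 32, 10)}
Apply σ_{aname ≠ Yan}; surviving tuples: {(Ola, Helix, qa, Ned, 2002, 25, 33), (Ola, Helix, qa, Ned, 2002, 30, 34), (Ola, Helix, qa, Ned, 2002, 32, 10), (Ola, Helix, qa, Ned, 2015, 25, 33), (Ola, Helix, qa, Ned, 2015, 30, 34), (Ola, Helix, qa, Ned, 2015, 32, 10), (Ola, Helix, qa, Ned, 2017, 25, 33), (Ola, Helix, qa, Ned, 2017, 30, 34), (Ola, Helix, qa, Ned, 2017, 32, 10)}
π[bid, genre, aname]: project onto (bid, genre, aname) (6 duplicate(s) eliminated) → {(25, qa, Ola), (30, qa, Ola), (32, qa, Ola)}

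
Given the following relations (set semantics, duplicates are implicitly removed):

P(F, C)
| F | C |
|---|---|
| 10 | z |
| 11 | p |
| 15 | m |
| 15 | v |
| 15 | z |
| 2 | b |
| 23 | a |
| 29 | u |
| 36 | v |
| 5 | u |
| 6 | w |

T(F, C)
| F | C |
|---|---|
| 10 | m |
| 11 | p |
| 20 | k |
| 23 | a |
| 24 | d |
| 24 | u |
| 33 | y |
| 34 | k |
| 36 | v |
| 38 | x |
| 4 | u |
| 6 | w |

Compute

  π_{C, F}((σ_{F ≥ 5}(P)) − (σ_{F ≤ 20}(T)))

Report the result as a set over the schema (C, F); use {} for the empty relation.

{(a, 23), (m, 15), (u, 29), (u, 5), (v, 15), (v, 36), (z, 10), (z, 15)}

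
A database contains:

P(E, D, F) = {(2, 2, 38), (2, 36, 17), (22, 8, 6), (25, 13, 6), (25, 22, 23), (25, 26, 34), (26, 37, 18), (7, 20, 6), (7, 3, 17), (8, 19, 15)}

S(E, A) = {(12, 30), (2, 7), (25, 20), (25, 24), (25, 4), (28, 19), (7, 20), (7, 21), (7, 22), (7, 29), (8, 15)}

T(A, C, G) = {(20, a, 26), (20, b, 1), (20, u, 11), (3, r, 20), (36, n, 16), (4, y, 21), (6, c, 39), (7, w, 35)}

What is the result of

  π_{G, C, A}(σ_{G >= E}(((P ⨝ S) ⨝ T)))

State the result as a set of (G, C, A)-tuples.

{(11, u, 20), (26, a, 20), (35, w, 7)}

P ⋈ S (natural join on E): {(2, 2, 38, 7), (2, 36, 17, 7), (25, 13, 6, 20), (25, 13, 6, 24), (25, 13, 6, 4), (25, 22, 23, 20), (25, 22, 23, 24), (25, 22, 23, 4), (25, 26, 34, 20), (25, 26, 34, 24), (25, 26, 34, 4), (7, 20, 6, 20), (7, 20, 6, 21), (7, 20, 6, 22), (7, 20, 6, 29), (7, 3, 17, 20), (7, 3, 17, 21), (7, 3, 17, 22), (7, 3, 17, 29), (8, 19, 15, 15)}
(P ⨝ S) ⋈ T (natural join on A): {(2, 2, 38, 7, w, 35), (2, 36, 17, 7, w, 35), (25, 13, 6, 20, a, 26), (25, 13, 6, 20, b, 1), (25, 13, 6, 20, u, 11), (25, 13, 6, 4, y, 21), (25, 22, 23, 20, a, 26), (25, 22, 23, 20, b, 1), (25, 22, 23, 20, u, 11), (25, 22, 23, 4, y, 21), (25, 26, 34, 20, a, 26), (25, 26, 34, 20, b, 1), (25, 26, 34, 20, u, 11), (25, 26, 34, 4, y, 21), (7, 20, 6, 20, a, 26), (7, 20, 6, 20, b, 1), (7, 20, 6, 20, u, 11), (7, 3, 17, 20, a, 26), (7, 3, 17, 20, b, 1), (7, 3, 17, 20, u, 11)}
Apply σ_{G >= E}; surviving tuples: {(2, 2, 38, 7, w, 35), (2, 36, 17, 7, w, 35), (25, 13, 6, 20, a, 26), (25, 22, 23, 20, a, 26), (25, 26, 34, 20, a, 26), (7, 20, 6, 20, a, 26), (7, 20, 6, 20, u, 11), (7, 3, 17, 20, a, 26), (7, 3, 17, 20, u, 11)}
π_{G, C, A} gives {(11, u, 20), (26, a, 20), (35, w, 7)} (6 duplicate(s) eliminated).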